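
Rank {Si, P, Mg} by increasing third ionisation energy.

After 2 electrons have been removed, what remains? Si²⁺ still has 2 valence electrons; P²⁺ still has 3 valence electrons; Mg²⁺ is the bare [Ne] core.
Breaking into a closed-shell core is much more expensive than removing a leftover valence electron — Mg has the largest IE_3 here.
Valence configurations: Si²⁺ [Ne]3s², P²⁺ [Ne]3s²3p¹.
P²⁺ loses a lone 3p electron whereas Si²⁺ must break into a filled 3s² pair, so IE_3(Si) > IE_3(P) even though P has the higher nuclear charge.
Approximate IE_3 values (kJ/mol): Si 3232, P 2914, Mg 7733.
Overall IE_3 order: P < Si < Mg.

P < Si < Mg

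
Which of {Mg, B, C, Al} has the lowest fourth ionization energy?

C

IE_4 is the cost of taking one more electron from the +3 cation: Mg³⁺ is already 1 electron into the core; B³⁺ is the bare [He] core; C³⁺ still has 1 valence electron; Al³⁺ is the bare [Ne] core.
Core electrons are held far more tightly than valence electrons, so Mg, Al and B top the IE_4 order.
Approximate IE_4 values (kJ/mol): Mg 10543, B 25026, C 6223, Al 11577.
Overall IE_4 order: C < Mg < Al < B.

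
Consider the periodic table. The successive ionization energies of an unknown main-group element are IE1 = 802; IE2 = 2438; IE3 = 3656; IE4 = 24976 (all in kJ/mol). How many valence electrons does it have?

3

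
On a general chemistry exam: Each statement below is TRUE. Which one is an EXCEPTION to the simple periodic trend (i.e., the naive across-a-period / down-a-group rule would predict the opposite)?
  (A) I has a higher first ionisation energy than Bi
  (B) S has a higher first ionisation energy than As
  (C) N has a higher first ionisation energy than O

(C)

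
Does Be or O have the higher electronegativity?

O

Be is in period 2, group 2; O is in period 2, group 16.
Electronegativity increases across a period and decreases down a group, tracking effective nuclear charge and atomic size.
All lie in period 2, so electronegativity increases left to right.
So O has the higher electronegativity (O > Be).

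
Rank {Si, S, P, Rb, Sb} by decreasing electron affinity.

S, Si, Sb, P, Rb

Si is in period 3, group 14; P is in period 3, group 15; S is in period 3, group 16; Rb is in period 5, group 1; Sb is in period 5, group 15.
Atoms with high Z_eff and room in the valence shell (especially the halogens) have the most exothermic electron affinities.
Here both period and group differ, so the two effects have to be weighed against each other.
P > Rb: both effects reinforce here, so P is clearly the higher of the two.
Sb > P: this pair runs against the simple trend — see the exception note.
Si > Sb: the two effects oppose for this pair; the down-group effect wins (134 vs 103 kJ/mol).
S > Si: both are in period 3; the period trend gives S the larger value.
Note the exception: Sb has a higher electron affinity than P, contrary to the simple trend — both are half-filled np³, but the pairing/repulsion penalty for the added electron shrinks as the p orbitals become larger and more diffuse down the group, and for Sb that outweighs the weaker nuclear attraction.
Note the exception: Si has a higher electron affinity than P, contrary to the simple trend — adding an electron to P's half-filled 3p³ is unfavourable, so Si (3p²) has the more exothermic EA.
For reference (kJ/mol): Si 134, P 72, S 200, Rb 47, Sb 103.
So from highest to lowest: S > Si > Sb > P > Rb.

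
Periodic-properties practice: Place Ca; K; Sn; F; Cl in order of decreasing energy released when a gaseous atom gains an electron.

Cl, F, Sn, K, Ca

EA tends to increase across a period and decrease down a group, though the pattern is less regular than for IE or radius.
Neither a single period nor a single group — weigh both effects.
K > Ca: this pair runs against the simple trend — see the exception note.
Sn > K: the two effects oppose for this pair; the across-period effect wins (107 vs 48 kJ/mol).
F > Sn: both effects reinforce here, so F is clearly the higher of the two.
Cl > F: this pair runs against the simple trend — see the exception note.
Note the exception: K has a higher electron affinity than Ca, contrary to the simple trend — adding an electron to Ca (ns²) has to open a new, higher-energy np subshell, which is unfavourable.
Note the exception: Cl has a higher electron affinity than F, contrary to the simple trend — F's small 2p subshell makes the incoming electron feel strong e⁻–e⁻ repulsion, so Cl actually releases more energy on gaining an electron.
Approximate values (kJ/mol): F 328, Cl 349, K 48, Ca 2, Sn 107.
So from highest to lowest: Cl > F > Sn > K > Ca.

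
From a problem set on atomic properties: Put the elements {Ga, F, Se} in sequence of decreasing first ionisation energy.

F > Se > Ga

F is in period 2, group 17; Ga is in period 4, group 13; Se is in period 4, group 16.
Removing the outermost electron gets harder across a period and easier down a group.
These span different periods and groups, so the two trends combine.
Se > Ga: Se lies to the right of Ga in period 4, so the across-period effect alone puts Se higher.
F > Se: both effects reinforce here, so F is clearly the higher of the two.
Approximate values (kJ/mol): F 1681, Ga 579, Se 941.
So from highest to lowest: F > Se > Ga.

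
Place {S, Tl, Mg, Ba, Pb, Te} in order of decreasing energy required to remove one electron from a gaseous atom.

S, Te, Mg, Pb, Tl, Ba

Mg is in period 3, group 2; S is in period 3, group 16; Te is in period 5, group 16; Ba is in period 6, group 2; Tl is in period 6, group 13; Pb is in period 6, group 14.
IE₁ increases left→right with effective nuclear charge and decreases top→bottom as the valence shell moves farther out.
Here both period and group differ, so the two effects have to be weighed against each other.
Tl > Ba: both are in period 6; the period trend gives Tl the larger value.
Pb > Tl: both are in period 6; the period trend gives Pb the larger value.
Mg > Pb: the two effects oppose for this pair; the down-group effect wins (738 vs 716 kJ/mol).
Te > Mg: the two effects oppose for this pair; the across-period effect wins (869 vs 738 kJ/mol).
S > Te: S sits above Te in group 16, so the down-group effect alone puts S higher.
For reference (kJ/mol): Mg 738, S 1000, Te 869, Ba 503, Tl 589, Pb 716.
So from highest to lowest: S > Te > Mg > Pb > Tl > Ba.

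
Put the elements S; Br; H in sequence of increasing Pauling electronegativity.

H is in period 1, group 1; S is in period 3, group 16; Br is in period 4, group 17.
EN rises left→right (higher Z_eff, smaller atoms) and falls top→bottom (larger, more shielded atoms).
Here both period and group differ, so the two effects have to be weighed against each other.
S > H: period and group pull opposite ways; the across-period shift dominates (2.58 vs 2.20).
Br > S: period and group pull opposite ways; the across-period shift dominates (2.96 vs 2.58).
Tabulated electronegativity (Pauling): H 2.20, S 2.58, Br 2.96.
So from lowest to highest: H < S < Br.

H < S < Br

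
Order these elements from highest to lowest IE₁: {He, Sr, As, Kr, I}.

He > Kr > I > As > Sr

He is in period 1, group 18; As is in period 4, group 15; Kr is in period 4, group 18; Sr is in period 5, group 2; I is in period 5, group 17.
First ionization energy rises across a period (greater Z_eff holds electrons more tightly) and falls down a group (valence electrons are farther from the nucleus).
Neither a single period nor a single group — weigh both effects.
As > Sr: both effects reinforce here, so As is clearly the higher of the two.
I > As: the two effects oppose for this pair; the across-period effect wins (1008 vs 947 kJ/mol).
Kr > I: both effects reinforce here, so Kr is clearly the higher of the two.
He > Kr: He sits above Kr in group 18, so the down-group effect alone puts He higher.
Tabulated first ionization energy (kJ/mol): He 2372, As 947, Kr 1351, Sr 550, I 1008.
So from highest to lowest: He > Kr > I > As > Sr.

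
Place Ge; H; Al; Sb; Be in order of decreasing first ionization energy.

H > Be > Sb > Ge > Al

H is in period 1, group 1; Be is in period 2, group 2; Al is in period 3, group 13; Ge is in period 4, group 14; Sb is in period 5, group 15.
IE₁ increases left→right with effective nuclear charge and decreases top→bottom as the valence shell moves farther out.
These sit on a diagonal, where the across-period and down-group effects partly cancel.
Ge > Al: period and group pull opposite ways; the across-period shift dominates (762 vs 578 kJ/mol).
Sb > Ge: the two effects oppose for this pair; the across-period effect wins (831 vs 762 kJ/mol).
Be > Sb: period and group pull opposite ways; the down-group shift dominates (900 vs 831 kJ/mol).
H > Be: period and group pull opposite ways; the down-group shift dominates (1312 vs 900 kJ/mol).
Approximate values (kJ/mol): H 1312, Be 900, Al 578, Ge 762, Sb 831.
So from highest to lowest: H > Be > Sb > Ge > Al.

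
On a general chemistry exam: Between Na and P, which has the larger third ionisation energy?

Consider each +2 ion: Na²⁺ is already 1 electron into the core; P²⁺ still has 3 valence electrons.
Pulling an electron out of a noble-gas core costs far more than removing a remaining valence electron, so Na sits at the high end of IE_3.
Approximate IE_3 values (kJ/mol): Na 6910, P 2914.
So the third ionization energies run P < Na.

Na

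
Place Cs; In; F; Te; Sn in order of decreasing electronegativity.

F > Te > Sn > In > Cs

F is in period 2, group 17; In is in period 5, group 13; Sn is in period 5, group 14; Te is in period 5, group 16; Cs is in period 6, group 1.
Electronegativity increases across a period and decreases down a group, tracking effective nuclear charge and atomic size.
Neither a single period nor a single group — weigh both effects.
In > Cs: both effects reinforce here, so In is clearly the higher of the two.
Sn > In: Sn lies to the right of In in period 5, so the across-period effect alone puts Sn higher.
Te > Sn: Te lies to the right of Sn in period 5, so the across-period effect alone puts Te higher.
F > Te: both effects reinforce here, so F is clearly the higher of the two.
Approximate values (Pauling): F 3.98, In 1.78, Sn 1.96, Te 2.10, Cs 0.79.
So from highest to lowest: F > Te > Sn > In > Cs.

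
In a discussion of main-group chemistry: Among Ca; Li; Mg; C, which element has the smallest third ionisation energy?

The third ionization energy removes an electron from the +2 ion. For each element: Ca²⁺ is the bare [Ar] core; Li²⁺ is already 1 electron into the core; Mg²⁺ is the bare [Ne] core; C²⁺ still has 2 valence electrons.
Core electrons are held far more tightly than valence electrons, so Ca, Mg and Li top the IE_3 order.
Tabulated IE_3 (kJ/mol): Ca 4912, Li 11815, Mg 7733, C 4620.
So the third ionization energies run C < Ca < Mg < Li.

C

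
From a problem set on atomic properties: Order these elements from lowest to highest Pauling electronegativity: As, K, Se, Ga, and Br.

Electronegativity increases across a period and decreases down a group, tracking effective nuclear charge and atomic size.
All lie in period 4, so electronegativity increases left to right.
So from lowest to highest: K < Ga < As < Se < Br.

K < Ga < As < Se < Br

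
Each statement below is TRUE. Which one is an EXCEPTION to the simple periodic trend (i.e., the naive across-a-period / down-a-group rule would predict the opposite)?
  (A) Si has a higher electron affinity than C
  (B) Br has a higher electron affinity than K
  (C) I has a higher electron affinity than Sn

The general trend: electron affinity increases across a period and decreases down a group.
(A) Si (period 3, group 14) vs C (period 2, group 14): the stated order contradicts the simple trend.
(B) Br (period 4, group 17) vs K (period 4, group 1): the stated order agrees with the simple trend.
(C) I (period 5, group 17) vs Sn (period 5, group 14): the stated order agrees with the simple trend.
The exception is (A): Si's larger, more diffuse 3p orbitals accept an added electron slightly more readily than C's compact 2p.

(A)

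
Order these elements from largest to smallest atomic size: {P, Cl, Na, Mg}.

Na, Mg, P, Cl

Na is in period 3, group 1; Mg is in period 3, group 2; P is in period 3, group 15; Cl is in period 3, group 17.
Moving right in a period, electrons are added to the same shell under a stronger nuclear pull, so atoms get smaller; moving down, a new shell is opened and atoms get larger.
All lie in period 3, so atomic radius increases right to left.
So from largest to smallest: Na > Mg > P > Cl.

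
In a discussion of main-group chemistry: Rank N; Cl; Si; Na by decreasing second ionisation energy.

After 1 electron has been removed, what remains? N⁺ still has 4 valence electrons; Cl⁺ still has 6 valence electrons; Si⁺ still has 3 valence electrons; Na⁺ is the bare [Ne] core.
Breaking into a closed-shell core is much more expensive than removing a leftover valence electron — Na has the largest IE_2 here.
Valence configurations: N⁺ [He]2s²2p², Cl⁺ [Ne]3s²3p⁴, Si⁺ [Ne]3s²3p¹.
Approximate IE_2 values (kJ/mol): N 2856, Cl 2298, Si 1577, Na 4562.
So the second ionization energies run Si < Cl < N < Na.

Na > N > Cl > Si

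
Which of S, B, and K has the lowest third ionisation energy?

Consider each +2 ion: S²⁺ still has 4 valence electrons; B²⁺ still has 1 valence electron; K²⁺ is already 1 electron into the core.
Pulling an electron out of a noble-gas core costs far more than removing a remaining valence electron, so K sits at the high end of IE_3.
Valence configurations: S²⁺ [Ne]3s²3p², B²⁺ [He]2s¹.
The numbers (kJ/mol): S 3357, B 3660, K 4420.
Overall IE_3 order: S < B < K.

S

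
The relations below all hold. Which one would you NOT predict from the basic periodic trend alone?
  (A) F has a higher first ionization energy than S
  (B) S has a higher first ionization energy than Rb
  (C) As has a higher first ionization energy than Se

(C)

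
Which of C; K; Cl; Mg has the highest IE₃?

Mg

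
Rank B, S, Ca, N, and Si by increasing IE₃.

IE_3 is the cost of taking one more electron from the +2 cation: B²⁺ still has 1 valence electron; S²⁺ still has 4 valence electrons; Ca²⁺ is the bare [Ar] core; N²⁺ still has 3 valence electrons; Si²⁺ still has 2 valence electrons.
Core electrons are held far more tightly than valence electrons, so Ca tops the IE_3 order.
Valence configurations: B²⁺ [He]2s¹, S²⁺ [Ne]3s²3p², N²⁺ [He]2s²2p¹, Si²⁺ [Ne]3s².
Tabulated IE_3 (kJ/mol): B 3660, S 3357, Ca 4912, N 4578, Si 3232.
Putting it together, IE_3: Si < S < B < N < Ca.

Si < S < B < N < Ca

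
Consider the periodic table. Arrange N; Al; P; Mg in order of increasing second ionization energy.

Mg < Al < P < N

After 1 electron has been removed, what remains? N⁺ still has 4 valence electrons; Al⁺ still has 2 valence electrons; P⁺ still has 4 valence electrons; Mg⁺ still has 1 valence electron.
All are still removing valence electrons, so compare the +1 ions as you would atoms: IE_2 generally rises across a period (higher Z_eff) and falls down a group (larger shell), subject to the usual subshell exceptions.
Valence configurations: N⁺ [He]2s²2p², Al⁺ [Ne]3s², P⁺ [Ne]3s²3p², Mg⁺ [Ne]3s¹.
Tabulated IE_2 (kJ/mol): N 2856, Al 1817, P 1907, Mg 1451.
So the second ionization energies run Mg < Al < P < N.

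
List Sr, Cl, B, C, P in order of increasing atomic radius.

C < B < Cl < P < Sr

B is in period 2, group 13; C is in period 2, group 14; P is in period 3, group 15; Cl is in period 3, group 17; Sr is in period 5, group 2.
Radius decreases left→right (rising Z_eff, same n) and increases top→bottom (higher n).
These span different periods and groups, so the two trends combine.
B > C: both are in period 2; the period trend gives B the larger value.
Cl > B: period and group pull opposite ways; the down-group shift dominates (99 vs 85 pm).
P > Cl: both are in period 3; the period trend gives P the larger value.
Sr > P: both effects reinforce here, so Sr is clearly the larger of the two.
Approximate values (pm): B 85, C 75, P 111, Cl 99, Sr 185.
So from smallest to largest: C < B < Cl < P < Sr.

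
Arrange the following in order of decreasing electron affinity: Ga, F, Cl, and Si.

Cl, F, Si, Ga

EA tends to increase across a period and decrease down a group, though the pattern is less regular than for IE or radius.
These span different periods and groups, so the two trends combine.
Si > Ga: both effects reinforce here, so Si is clearly the higher of the two.
F > Si: relative to Si, both the across-period and down-group shifts push F's electron affinity up.
Cl > F: this pair runs against the simple trend — see the exception note.
Note the exception: Cl has a higher electron affinity than F, contrary to the simple trend — F's small 2p subshell makes the incoming electron feel strong e⁻–e⁻ repulsion, so Cl actually releases more energy on gaining an electron.
Approximate values (kJ/mol): F 328, Si 134, Cl 349, Ga 29.
So from highest to lowest: Cl > F > Si > Ga.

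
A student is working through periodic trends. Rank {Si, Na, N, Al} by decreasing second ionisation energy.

The second ionization energy removes an electron from the +1 ion. For each element: Si⁺ still has 3 valence electrons; Na⁺ is the bare [Ne] core; N⁺ still has 4 valence electrons; Al⁺ still has 2 valence electrons.
Core electrons are held far more tightly than valence electrons, so Na tops the IE_2 order.
Valence configurations: Si⁺ [Ne]3s²3p¹, N⁺ [He]2s²2p², Al⁺ [Ne]3s².
Si⁺ loses a lone 3p electron whereas Al⁺ must break into a filled 3s² pair, so IE_2(Al) > IE_2(Si) even though Si has the higher nuclear charge.
The numbers (kJ/mol): Si 1577, Na 4562, N 2856, Al 1817.
Hence IE_2: Si < Al < N < Na.

Na > N > Al > Si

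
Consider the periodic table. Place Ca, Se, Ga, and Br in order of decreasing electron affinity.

Br, Se, Ga, Ca

Ca is in period 4, group 2; Ga is in period 4, group 13; Se is in period 4, group 16; Br is in period 4, group 17.
Electron affinity generally becomes more exothermic across a period toward the halogens and less exothermic down a group.
All lie in period 4, so electron affinity increases left to right.
So from highest to lowest: Br > Se > Ga > Ca.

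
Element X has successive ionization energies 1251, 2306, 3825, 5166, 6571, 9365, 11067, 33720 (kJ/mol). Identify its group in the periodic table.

Group 17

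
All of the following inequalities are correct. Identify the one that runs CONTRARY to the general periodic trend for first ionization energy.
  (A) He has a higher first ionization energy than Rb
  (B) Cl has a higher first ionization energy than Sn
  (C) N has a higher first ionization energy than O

The general trend: first ionization energy increases across a period and decreases down a group.
(A) He (period 1, group 18) vs Rb (period 5, group 1): the stated order agrees with the simple trend.
(B) Cl (period 3, group 17) vs Sn (period 5, group 14): the stated order agrees with the simple trend.
(C) N (period 2, group 15) vs O (period 2, group 16): the stated order contradicts the simple trend.
The exception is (C): pairing an electron in O's 2p⁴ costs repulsion energy, so O ionizes more easily than half-filled N (2p³).

(C)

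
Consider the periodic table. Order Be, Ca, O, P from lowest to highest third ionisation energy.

The third ionization energy removes an electron from the +2 ion. For each element: Be²⁺ is the bare [He] core; Ca²⁺ is the bare [Ar] core; O²⁺ still has 4 valence electrons; P²⁺ still has 3 valence electrons.
Usually core removal costs more than valence removal, but here the competition is close: a tightly held n=2 valence electron can cost more to remove than an n=3 core electron, so the actual values have to decide it.
Valence configurations: O²⁺ [He]2s²2p², P²⁺ [Ne]3s²3p¹.
Approximate IE_3 values (kJ/mol): Be 14849, Ca 4912, O 5300, P 2914.
Hence IE_3: P < Ca < O < Be.

P, Ca, O, Be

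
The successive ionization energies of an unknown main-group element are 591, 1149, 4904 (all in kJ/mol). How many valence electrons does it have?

Look for the largest jump between consecutive ionization energies: IE3/IE2 ≈ 4.3, far larger than any earlier ratio.
That jump marks the point where a core electron is being removed. So the atom has 2 valence electrons.

2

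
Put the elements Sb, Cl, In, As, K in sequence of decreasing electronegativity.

Cl, As, Sb, In, K

Smaller atoms with higher effective nuclear charge are more electronegative.
These span different periods and groups, so the two trends combine.
In > K: period and group pull opposite ways; the across-period shift dominates (1.78 vs 0.82).
Sb > In: Sb lies to the right of In in period 5, so the across-period effect alone puts Sb higher.
As > Sb: they share group 15; the group trend gives As the larger value.
Cl > As: both effects reinforce here, so Cl is clearly the higher of the two.
Tabulated electronegativity (Pauling): Cl 3.16, K 0.82, As 2.18, In 1.78, Sb 2.05.
So from highest to lowest: Cl > As > Sb > In > K.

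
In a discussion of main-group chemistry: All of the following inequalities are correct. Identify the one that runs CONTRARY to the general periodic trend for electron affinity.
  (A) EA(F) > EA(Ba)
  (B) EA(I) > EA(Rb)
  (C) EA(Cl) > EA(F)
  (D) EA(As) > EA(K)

(C)

The general trend: electron affinity increases across a period and decreases down a group.
(A) F (period 2, group 17) vs Ba (period 6, group 2): the stated order agrees with the simple trend.
(B) I (period 5, group 17) vs Rb (period 5, group 1): the stated order agrees with the simple trend.
(C) Cl (period 3, group 17) vs F (period 2, group 17): the stated order contradicts the simple trend.
(D) As (period 4, group 15) vs K (period 4, group 1): the stated order agrees with the simple trend.
The exception is (C): F's small 2p subshell makes the incoming electron feel strong e⁻–e⁻ repulsion, so Cl actually releases more energy on gaining an electron.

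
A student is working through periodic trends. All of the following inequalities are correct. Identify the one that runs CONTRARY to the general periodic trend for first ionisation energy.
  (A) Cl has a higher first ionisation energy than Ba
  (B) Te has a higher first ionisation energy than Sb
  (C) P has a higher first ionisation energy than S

(C)

The general trend: first ionisation energy increases across a period and decreases down a group.
(A) Cl (period 3, group 17) vs Ba (period 6, group 2): the stated order agrees with the simple trend.
(B) Te (period 5, group 16) vs Sb (period 5, group 15): the stated order agrees with the simple trend.
(C) P (period 3, group 15) vs S (period 3, group 16): the stated order contradicts the simple trend.
The exception is (C): S (3p⁴) ionizes more easily than half-filled P (3p³) because the paired 3p electron in S is pushed out by e⁻–e⁻ repulsion.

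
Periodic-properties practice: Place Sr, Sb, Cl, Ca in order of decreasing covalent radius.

Sr, Ca, Sb, Cl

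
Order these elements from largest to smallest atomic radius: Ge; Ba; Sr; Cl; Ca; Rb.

Moving right in a period, electrons are added to the same shell under a stronger nuclear pull, so atoms get smaller; moving down, a new shell is opened and atoms get larger.
Here both period and group differ, so the two effects have to be weighed against each other.
Ge > Cl: relative to Cl, both the across-period and down-group shifts push Ge's atomic radius up.
Ca > Ge: both are in period 4; the period trend gives Ca the larger value.
Sr > Ca: Sr sits below Ca in group 2, so the down-group effect alone puts Sr larger.
Ba > Sr: they share group 2; the group trend gives Ba the larger value.
Rb > Ba: the two effects oppose for this pair; the across-period effect wins (210 vs 196 pm).
Approximate values (pm): Cl 99, Ca 171, Ge 121, Rb 210, Sr 185, Ba 196.
So from largest to smallest: Rb > Ba > Sr > Ca > Ge > Cl.

Rb, Ba, Sr, Ca, Ge, Cl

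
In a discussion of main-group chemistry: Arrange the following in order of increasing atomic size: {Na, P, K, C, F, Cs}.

C is in period 2, group 14; F is in period 2, group 17; Na is in period 3, group 1; P is in period 3, group 15; K is in period 4, group 1; Cs is in period 6, group 1.
Moving right in a period, electrons are added to the same shell under a stronger nuclear pull, so atoms get smaller; moving down, a new shell is opened and atoms get larger.
Here both period and group differ, so the two effects have to be weighed against each other.
C > F: C lies to the left of F in period 2, so the across-period effect alone puts C larger.
P > C: the two effects oppose for this pair; the down-group effect wins (111 vs 75 pm).
Na > P: Na lies to the left of P in period 3, so the across-period effect alone puts Na larger.
K > Na: they share group 1; the group trend gives K the larger value.
Cs > K: they share group 1; the group trend gives Cs the larger value.
For reference (pm): C 75, F 64, Na 155, P 111, K 196, Cs 232.
So from smallest to largest: F < C < P < Na < K < Cs.

F < C < P < Na < K < Cs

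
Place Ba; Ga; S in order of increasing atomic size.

S < Ga < Ba

S is in period 3, group 16; Ga is in period 4, group 13; Ba is in period 6, group 2.
Across a period the added protons contract the valence shell; down a group each new principal shell makes the atom larger.
Neither a single period nor a single group — weigh both effects.
Ga > S: both effects reinforce here, so Ga is clearly the larger of the two.
Ba > Ga: both effects reinforce here, so Ba is clearly the larger of the two.
Approximate values (pm): S 103, Ga 124, Ba 196.
So from smallest to largest: S < Ga < Ba.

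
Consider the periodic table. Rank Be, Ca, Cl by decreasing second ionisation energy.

IE_2 is the cost of taking one more electron from the +1 cation: Be⁺ still has 1 valence electron; Ca⁺ still has 1 valence electron; Cl⁺ still has 6 valence electrons.
All are still removing valence electrons, so compare the +1 ions as you would atoms: IE_2 generally rises across a period (higher Z_eff) and falls down a group (larger shell), subject to the usual subshell exceptions.
Valence configurations: Be⁺ [He]2s¹, Ca⁺ [Ar]4s¹, Cl⁺ [Ne]3s²3p⁴.
The numbers (kJ/mol): Be 1757, Ca 1145, Cl 2298.
Putting it together, IE_2: Ca < Be < Cl.

Cl > Be > Ca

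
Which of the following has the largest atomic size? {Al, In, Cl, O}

In

O is in period 2, group 16; Al is in period 3, group 13; Cl is in period 3, group 17; In is in period 5, group 13.
Across a period the added protons contract the valence shell; down a group each new principal shell makes the atom larger.
Neither a single period nor a single group — weigh both effects.
Cl > O: the two effects oppose for this pair; the down-group effect wins (99 vs 63 pm).
Al > Cl: both are in period 3; the period trend gives Al the larger value.
In > Al: they share group 13; the group trend gives In the larger value.
Approximate values (pm): O 63, Al 126, Cl 99, In 142.
The largest atomic size among these belongs to In.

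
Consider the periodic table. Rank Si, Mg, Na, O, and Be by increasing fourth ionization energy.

Consider each +3 ion: Si³⁺ still has 1 valence electron; Mg³⁺ is already 1 electron into the core; Na³⁺ is already 2 electrons into the core; O³⁺ still has 3 valence electrons; Be³⁺ is already 1 electron into the core.
Pulling an electron out of a noble-gas core costs far more than removing a remaining valence electron, so Na, Mg and Be sit at the high end of IE_4.
Valence configurations: Si³⁺ [Ne]3s¹, O³⁺ [He]2s²2p¹.
Tabulated IE_4 (kJ/mol): Si 4356, Mg 10543, Na 9543, O 7469, Be 21007.
Overall IE_4 order: Si < O < Na < Mg < Be.

Si < O < Na < Mg < Be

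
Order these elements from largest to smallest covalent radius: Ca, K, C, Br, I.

C is in period 2, group 14; K is in period 4, group 1; Ca is in period 4, group 2; Br is in period 4, group 17; I is in period 5, group 17.
Atomic radius shrinks across a period as nuclear charge pulls the same shell inward, and grows down a group as new shells are added.
Here both period and group differ, so the two effects have to be weighed against each other.
Br > C: the two effects oppose for this pair; the down-group effect wins (114 vs 75 pm).
I > Br: they share group 17; the group trend gives I the larger value.
Ca > I: the two effects oppose for this pair; the across-period effect wins (171 vs 133 pm).
K > Ca: K lies to the left of Ca in period 4, so the across-period effect alone puts K larger.
Tabulated atomic radius (pm): C 75, K 196, Ca 171, Br 114, I 133.
So from largest to smallest: K > Ca > I > Br > C.

K, Ca, I, Br, C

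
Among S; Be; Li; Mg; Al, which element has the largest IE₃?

Be

IE_3 is the cost of taking one more electron from the +2 cation: S²⁺ still has 4 valence electrons; Be²⁺ is the bare [He] core; Li²⁺ is already 1 electron into the core; Mg²⁺ is the bare [Ne] core; Al²⁺ still has 1 valence electron.
Core electrons are held far more tightly than valence electrons, so Mg, Li and Be top the IE_3 order.
Valence configurations: S²⁺ [Ne]3s²3p², Al²⁺ [Ne]3s¹.
Tabulated IE_3 (kJ/mol): S 3357, Be 14849, Li 11815, Mg 7733, Al 2745.
Hence IE_3: Al < S < Mg < Li < Be.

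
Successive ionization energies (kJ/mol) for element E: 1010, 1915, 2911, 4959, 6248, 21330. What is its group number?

Look for the largest jump between consecutive ionization energies: IE6/IE5 ≈ 3.4, far larger than any earlier ratio.
That jump marks the point where a core electron is being removed. So the atom has 5 valence electrons.
A main-group element with 5 valence electrons is in group 15.

Group 15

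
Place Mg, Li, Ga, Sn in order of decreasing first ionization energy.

Mg > Sn > Ga > Li

First ionization energy rises across a period (greater Z_eff holds electrons more tightly) and falls down a group (valence electrons are farther from the nucleus).
These sit on a diagonal, where the across-period and down-group effects partly cancel.
Ga > Li: period and group pull opposite ways; the across-period shift dominates (579 vs 520 kJ/mol).
Sn > Ga: the two effects oppose for this pair; the across-period effect wins (709 vs 579 kJ/mol).
Mg > Sn: period and group pull opposite ways; the down-group shift dominates (738 vs 709 kJ/mol).
Tabulated first ionization energy (kJ/mol): Li 520, Mg 738, Ga 579, Sn 709.
So from highest to lowest: Mg > Sn > Ga > Li.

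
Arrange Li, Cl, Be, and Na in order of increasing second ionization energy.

Be < Cl < Na < Li

Consider each +1 ion: Li⁺ is the bare [He] core; Cl⁺ still has 6 valence electrons; Be⁺ still has 1 valence electron; Na⁺ is the bare [Ne] core.
Core electrons are held far more tightly than valence electrons, so Na and Li top the IE_2 order.
Valence configurations: Cl⁺ [Ne]3s²3p⁴, Be⁺ [He]2s¹.
Tabulated IE_2 (kJ/mol): Li 7298, Cl 2298, Be 1757, Na 4562.
Putting it together, IE_2: Be < Cl < Na < Li.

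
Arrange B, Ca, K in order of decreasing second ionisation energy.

After 1 electron has been removed, what remains? B⁺ still has 2 valence electrons; Ca⁺ still has 1 valence electron; K⁺ is the bare [Ar] core.
Breaking into a closed-shell core is much more expensive than removing a leftover valence electron — K has the largest IE_2 here.
Valence configurations: B⁺ [He]2s², Ca⁺ [Ar]4s¹.
Approximate IE_2 values (kJ/mol): B 2427, Ca 1145, K 3052.
So the second ionization energies run Ca < B < K.

K > B > Ca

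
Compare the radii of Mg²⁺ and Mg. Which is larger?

Forming Mg²⁺ removes 2 electrons from Mg. Fewer electrons for the same nuclear charge means less shielding and a higher Z_eff on the remaining electrons, and for main-group metals the entire outer shell is lost.
A cation is smaller than its parent atom: Mg²⁺ < Mg.

Mg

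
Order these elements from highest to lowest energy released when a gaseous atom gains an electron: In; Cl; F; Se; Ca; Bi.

EA tends to increase across a period and decrease down a group, though the pattern is less regular than for IE or radius.
Neither a single period nor a single group — weigh both effects.
In > Ca: the two effects oppose for this pair; the across-period effect wins (29 vs 2 kJ/mol).
Bi > In: period and group pull opposite ways; the across-period shift dominates (91 vs 29 kJ/mol).
Se > Bi: both effects reinforce here, so Se is clearly the higher of the two.
F > Se: both effects reinforce here, so F is clearly the higher of the two.
Cl > F: this pair runs against the simple trend — see the exception note.
Note the exception: Cl has a higher electron affinity than F, contrary to the simple trend — F's small 2p subshell makes the incoming electron feel strong e⁻–e⁻ repulsion, so Cl actually releases more energy on gaining an electron.
Approximate values (kJ/mol): F 328, Cl 349, Ca 2, Se 195, In 29, Bi 91.
So from highest to lowest: Cl > F > Se > Bi > In > Ca.

Cl > F > Se > Bi > In > Ca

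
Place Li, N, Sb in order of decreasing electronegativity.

N, Sb, Li

Smaller atoms with higher effective nuclear charge are more electronegative.
These span different periods and groups, so the two trends combine.
Sb > Li: the two effects oppose for this pair; the across-period effect wins (2.05 vs 0.98).
N > Sb: N sits above Sb in group 15, so the down-group effect alone puts N higher.
Approximate values (Pauling): Li 0.98, N 3.04, Sb 2.05.
So from highest to lowest: N > Sb > Li.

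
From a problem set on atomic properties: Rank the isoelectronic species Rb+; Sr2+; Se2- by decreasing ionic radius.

All of these have 36 electrons, so size is governed by nuclear charge alone: the more protons, the stronger the pull on the same electron cloud, and the smaller the ion.
Nuclear charges: Sr2+ (Z=38), Rb+ (Z=37), Se2- (Z=34).
Largest to smallest: Se2- > Rb+ > Sr2+.

Se2-, Rb+, Sr2+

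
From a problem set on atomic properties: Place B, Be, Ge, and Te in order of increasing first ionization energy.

Ge < B < Te < Be

Be is in period 2, group 2; B is in period 2, group 13; Ge is in period 4, group 14; Te is in period 5, group 16.
Across a period the outer electron is held more tightly (higher IE₁); down a group it sits in a higher shell, more shielded, and comes off more easily.
Here both period and group differ, so the two effects have to be weighed against each other.
B > Ge: period and group pull opposite ways; the down-group shift dominates (801 vs 762 kJ/mol).
Te > B: period and group pull opposite ways; the across-period shift dominates (869 vs 801 kJ/mol).
Be > Te: the two effects oppose for this pair; the down-group effect wins (900 vs 869 kJ/mol).
Note the exception: Be has a higher first ionization energy than B, contrary to the simple trend — removing B's lone 2p electron is easier than breaking Be's filled 2s².
Approximate values (kJ/mol): Be 900, B 801, Ge 762, Te 869.
So from lowest to highest: Ge < B < Te < Be.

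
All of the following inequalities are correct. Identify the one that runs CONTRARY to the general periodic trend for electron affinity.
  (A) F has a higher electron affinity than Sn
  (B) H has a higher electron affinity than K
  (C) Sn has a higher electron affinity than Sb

The general trend: electron affinity increases across a period and decreases down a group.
(A) F (period 2, group 17) vs Sn (period 5, group 14): the stated order agrees with the simple trend.
(B) H (period 1, group 1) vs K (period 4, group 1): the stated order agrees with the simple trend.
(C) Sn (period 5, group 14) vs Sb (period 5, group 15): the stated order contradicts the simple trend.
The exception is (C): adding an electron to Sb's half-filled 5p³ is unfavourable, so Sn has the more exothermic EA.

(C)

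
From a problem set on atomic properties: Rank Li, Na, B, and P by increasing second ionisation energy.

P < B < Na < Li

Consider each +1 ion: Li⁺ is the bare [He] core; Na⁺ is the bare [Ne] core; B⁺ still has 2 valence electrons; P⁺ still has 4 valence electrons.
Core electrons are held far more tightly than valence electrons, so Na and Li top the IE_2 order.
Valence configurations: B⁺ [He]2s², P⁺ [Ne]3s²3p².
Approximate IE_2 values (kJ/mol): Li 7298, Na 4562, B 2427, P 1907.
Hence IE_2: P < B < Na < Li.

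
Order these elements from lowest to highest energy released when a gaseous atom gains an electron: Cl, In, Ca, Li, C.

Li is in period 2, group 1; C is in period 2, group 14; Cl is in period 3, group 17; Ca is in period 4, group 2; In is in period 5, group 13.
Electron affinity generally becomes more exothermic across a period toward the halogens and less exothermic down a group.
These span different periods and groups, so the two trends combine.
In > Ca: period and group pull opposite ways; the across-period shift dominates (29 vs 2 kJ/mol).
Li > In: period and group pull opposite ways; the down-group shift dominates (60 vs 29 kJ/mol).
C > Li: C lies to the right of Li in period 2, so the across-period effect alone puts C higher.
Cl > C: period and group pull opposite ways; the across-period shift dominates (349 vs 122 kJ/mol).
Tabulated electron affinity (kJ/mol): Li 60, C 122, Cl 349, Ca 2, In 29.
So from lowest to highest: Ca < In < Li < C < Cl.

Ca < In < Li < C < Cl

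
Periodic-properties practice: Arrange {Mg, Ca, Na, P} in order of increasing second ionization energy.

Ca < Mg < P < Na

The second ionization energy removes an electron from the +1 ion. For each element: Mg⁺ still has 1 valence electron; Ca⁺ still has 1 valence electron; Na⁺ is the bare [Ne] core; P⁺ still has 4 valence electrons.
Breaking into a closed-shell core is much more expensive than removing a leftover valence electron — Na has the largest IE_2 here.
Valence configurations: Mg⁺ [Ne]3s¹, Ca⁺ [Ar]4s¹, P⁺ [Ne]3s²3p².
Tabulated IE_2 (kJ/mol): Mg 1451, Ca 1145, Na 4562, P 1907.
Putting it together, IE_2: Ca < Mg < P < Na.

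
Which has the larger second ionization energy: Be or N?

IE_2 is the cost of taking one more electron from the +1 cation: Be⁺ still has 1 valence electron; N⁺ still has 4 valence electrons.
All are still removing valence electrons, so compare the +1 ions as you would atoms: IE_2 generally rises across a period (higher Z_eff) and falls down a group (larger shell), subject to the usual subshell exceptions.
Valence configurations: Be⁺ [He]2s¹, N⁺ [He]2s²2p².
The numbers (kJ/mol): Be 1757, N 2856.
Hence IE_2: Be < N.

N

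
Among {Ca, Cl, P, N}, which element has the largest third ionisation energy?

Ca

The third ionization energy removes an electron from the +2 ion. For each element: Ca²⁺ is the bare [Ar] core; Cl²⁺ still has 5 valence electrons; P²⁺ still has 3 valence electrons; N²⁺ still has 3 valence electrons.
Pulling an electron out of a noble-gas core costs far more than removing a remaining valence electron, so Ca sits at the high end of IE_3.
Valence configurations: Cl²⁺ [Ne]3s²3p³, P²⁺ [Ne]3s²3p¹, N²⁺ [He]2s²2p¹.
Approximate IE_3 values (kJ/mol): Ca 4912, Cl 3822, P 2914, N 4578.
Putting it together, IE_3: P < Cl < N < Ca.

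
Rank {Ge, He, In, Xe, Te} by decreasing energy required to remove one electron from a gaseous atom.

He > Xe > Te > Ge > In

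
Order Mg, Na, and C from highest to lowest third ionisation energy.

Mg > Na > C

Consider each +2 ion: Mg²⁺ is the bare [Ne] core; Na²⁺ is already 1 electron into the core; C²⁺ still has 2 valence electrons.
Core electrons are held far more tightly than valence electrons, so Na and Mg top the IE_3 order.
The numbers (kJ/mol): Mg 7733, Na 6910, C 4620.
So the third ionization energies run C < Na < Mg.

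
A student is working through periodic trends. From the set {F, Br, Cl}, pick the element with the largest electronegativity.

F is in period 2, group 17; Cl is in period 3, group 17; Br is in period 4, group 17.
EN rises left→right (higher Z_eff, smaller atoms) and falls top→bottom (larger, more shielded atoms).
All are in group 17, so electronegativity increases up the group.
The largest electronegativity among these belongs to F.

F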